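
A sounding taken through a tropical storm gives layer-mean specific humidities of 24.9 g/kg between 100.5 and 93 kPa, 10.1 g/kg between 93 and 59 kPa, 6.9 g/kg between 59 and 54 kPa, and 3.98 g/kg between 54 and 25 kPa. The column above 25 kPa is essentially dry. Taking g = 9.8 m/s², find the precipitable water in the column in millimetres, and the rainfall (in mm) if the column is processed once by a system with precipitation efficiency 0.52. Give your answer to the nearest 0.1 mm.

Precipitable water is the column-integrated vapour mass per unit area: PW = (1/g) Σ q̄ Δp, with q in kg/kg and Δp in Pa (1 kg/m² of water = 1 mm).
Layer 100.5–93 kPa: Δp = 75 hPa = 7500 Pa, q̄ = 0.0249 kg/kg → 0.0249 × 7500 / 9.8 = 19.06 mm
Layer 93–59 kPa: Δp = 340 hPa = 34000 Pa, q̄ = 0.0101 kg/kg → 0.0101 × 34000 / 9.8 = 35.04 mm
Layer 59–54 kPa: Δp = 50 hPa = 5000 Pa, q̄ = 0.0069 kg/kg → 0.0069 × 5000 / 9.8 = 3.52 mm
Layer 54–25 kPa: Δp = 290 hPa = 29000 Pa, q̄ = 0.00398 kg/kg → 0.00398 × 29000 / 9.8 = 11.78 mm
PW = 19.06 + 35.04 + 3.52 + 11.78 = 69.40 ≈ 69.4 mm.
Rainfall = ε × PW = 0.52 × 69.4 = 36.1 mm.

PW ≈ 69.4 mm; rainfall ≈ 36.1 mm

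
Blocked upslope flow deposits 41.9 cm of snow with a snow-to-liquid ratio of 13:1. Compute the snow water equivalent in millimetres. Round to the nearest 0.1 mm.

SWE = snow depth / ratio = 41.9 cm / 13 = 3.223 cm = 32.2 mm.

SWE ≈ 32.2 mm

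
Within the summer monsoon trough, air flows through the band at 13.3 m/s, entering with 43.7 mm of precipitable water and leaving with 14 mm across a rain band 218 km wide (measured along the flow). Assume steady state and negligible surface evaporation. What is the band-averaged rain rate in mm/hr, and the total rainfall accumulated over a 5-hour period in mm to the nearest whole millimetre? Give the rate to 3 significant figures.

R ≈ 6.52 mm/hr; total ≈ 33 mm

Column moisture flux per unit crosswind length is F = V × PW.
Inflow: F_in = 13.3 × 43.7 = 581.21 mm·m/s
Outflow: F_out = 13.3 × 14 = 186.2 mm·m/s
Steady-state rate R = (F_in − F_out)/L = (581.21 − 186.2) / 218000 m = 1.812e-03 mm/s.
R = 1.812e-03 × 3600 = 6.52 mm/hr.
Over 5 h: total = 6.52 × 5 = 32.6 ≈ 33 mm.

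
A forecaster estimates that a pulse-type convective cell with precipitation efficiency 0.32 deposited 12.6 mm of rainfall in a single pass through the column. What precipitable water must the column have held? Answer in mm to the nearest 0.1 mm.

PW = rainfall / ε = 12.6 / 0.32 = 39.4 mm.

PW ≈ 39.4 mm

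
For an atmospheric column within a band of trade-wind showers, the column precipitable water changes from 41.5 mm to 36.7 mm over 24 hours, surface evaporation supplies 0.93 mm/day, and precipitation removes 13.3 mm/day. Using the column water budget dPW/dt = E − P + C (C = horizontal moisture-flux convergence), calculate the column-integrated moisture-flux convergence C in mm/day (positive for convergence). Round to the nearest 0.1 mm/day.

dPW/dt = (36.7 − 41.5) mm / (24/24 day) = -4.800 mm/day.
C = dPW/dt − E + P = (-4.800) − 0.93 + 13.3 = 7.6 mm/day.

C ≈ 7.6 mm/day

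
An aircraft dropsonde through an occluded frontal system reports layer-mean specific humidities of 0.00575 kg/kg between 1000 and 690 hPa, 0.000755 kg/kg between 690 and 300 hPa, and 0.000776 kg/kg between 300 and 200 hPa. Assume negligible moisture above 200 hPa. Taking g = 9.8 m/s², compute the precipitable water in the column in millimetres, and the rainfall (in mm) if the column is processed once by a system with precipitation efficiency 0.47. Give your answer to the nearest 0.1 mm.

PW ≈ 22.0 mm; rainfall ≈ 10.3 mm

Precipitable water is the column-integrated vapour mass per unit area: PW = (1/g) Σ q̄ Δp, with q in kg/kg and Δp in Pa (1 kg/m² of water = 1 mm).
Layer 1000–690 hPa: Δp = 310 hPa = 31000 Pa, q̄ = 0.00575 kg/kg → 0.00575 × 31000 / 9.8 = 18.19 mm
Layer 690–300 hPa: Δp = 390 hPa = 39000 Pa, q̄ = 0.000755 kg/kg → 0.000755 × 39000 / 9.8 = 3.00 mm
Layer 300–200 hPa: Δp = 100 hPa = 10000 Pa, q̄ = 0.000776 kg/kg → 0.000776 × 10000 / 9.8 = 0.79 mm
PW = 18.19 + 3.00 + 0.79 = 21.98 ≈ 22.0 mm.
Rainfall = ε × PW = 0.47 × 22.0 = 10.3 mm.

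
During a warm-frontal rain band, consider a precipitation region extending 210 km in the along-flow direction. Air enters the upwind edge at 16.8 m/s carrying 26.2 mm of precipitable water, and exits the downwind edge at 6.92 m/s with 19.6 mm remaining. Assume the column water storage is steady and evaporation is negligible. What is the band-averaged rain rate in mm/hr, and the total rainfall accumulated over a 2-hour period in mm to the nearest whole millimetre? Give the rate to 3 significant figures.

R ≈ 5.22 mm/hr; total ≈ 10 mm

Column moisture flux per unit crosswind length is F = V × PW.
Inflow: F_in = 16.8 × 26.2 = 440.16 mm·m/s
Outflow: F_out = 6.92 × 19.6 = 135.632 mm·m/s
Steady-state rate R = (F_in − F_out)/L = (440.16 − 135.632) / 210000 m = 1.450e-03 mm/s.
R = 1.450e-03 × 3600 = 5.22 mm/hr.
Over 2 h: total = 5.22 × 2 = 10.44 ≈ 10 mm.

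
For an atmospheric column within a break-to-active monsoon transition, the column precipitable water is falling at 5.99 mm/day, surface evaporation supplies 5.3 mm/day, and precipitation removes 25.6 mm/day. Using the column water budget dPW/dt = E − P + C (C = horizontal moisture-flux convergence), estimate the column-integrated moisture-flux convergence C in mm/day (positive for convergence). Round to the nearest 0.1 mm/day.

C ≈ 14.3 mm/day

dPW/dt = -5.99 mm/day.
C = dPW/dt − E + P = (-5.99) − 5.3 + 25.6 = 14.3 mm/day.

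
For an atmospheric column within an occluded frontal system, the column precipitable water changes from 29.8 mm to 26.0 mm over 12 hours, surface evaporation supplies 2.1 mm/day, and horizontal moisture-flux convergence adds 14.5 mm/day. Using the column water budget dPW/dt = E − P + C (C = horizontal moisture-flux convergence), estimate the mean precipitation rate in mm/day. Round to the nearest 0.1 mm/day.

dPW/dt = (26.0 − 29.8) mm / (12/24 day) = -7.600 mm/day.
P = E + C − dPW/dt = 2.1 + (14.5) − (-7.600) = 24.2 mm/day.

P ≈ 24.2 mm/day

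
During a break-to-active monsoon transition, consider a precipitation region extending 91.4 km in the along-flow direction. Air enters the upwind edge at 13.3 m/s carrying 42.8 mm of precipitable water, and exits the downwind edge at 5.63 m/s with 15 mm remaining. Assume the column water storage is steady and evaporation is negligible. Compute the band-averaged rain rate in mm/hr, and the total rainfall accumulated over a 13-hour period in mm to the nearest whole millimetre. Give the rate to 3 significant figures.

Column moisture flux per unit crosswind length is F = V × PW.
Inflow: F_in = 13.3 × 42.8 = 569.24 mm·m/s
Outflow: F_out = 5.63 × 15 = 84.45 mm·m/s
Steady-state rate R = (F_in − F_out)/L = (569.24 − 84.45) / 91400 m = 5.304e-03 mm/s.
R = 5.304e-03 × 3600 = 19.1 mm/hr.
Over 13 h: total = 19.1 × 13 = 248.3 ≈ 248 mm.

R ≈ 19.1 mm/hr; total ≈ 248 mm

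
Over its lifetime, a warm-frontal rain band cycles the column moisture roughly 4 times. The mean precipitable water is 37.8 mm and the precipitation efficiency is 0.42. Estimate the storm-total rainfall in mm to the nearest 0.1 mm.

Each cycle deposits ε × PW = 0.42 × 37.8 = 15.876 mm.
Over 4 cycles: 4 × 15.876 = 63.5 mm.

rainfall ≈ 63.5 mm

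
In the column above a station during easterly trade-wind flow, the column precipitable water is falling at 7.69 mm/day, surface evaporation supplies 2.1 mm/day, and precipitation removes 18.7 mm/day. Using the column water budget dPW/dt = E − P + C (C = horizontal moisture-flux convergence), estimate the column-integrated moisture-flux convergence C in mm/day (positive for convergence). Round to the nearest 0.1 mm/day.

C ≈ 8.9 mm/day

dPW/dt = -7.69 mm/day.
C = dPW/dt − E + P = (-7.69) − 2.1 + 18.7 = 8.9 mm/day.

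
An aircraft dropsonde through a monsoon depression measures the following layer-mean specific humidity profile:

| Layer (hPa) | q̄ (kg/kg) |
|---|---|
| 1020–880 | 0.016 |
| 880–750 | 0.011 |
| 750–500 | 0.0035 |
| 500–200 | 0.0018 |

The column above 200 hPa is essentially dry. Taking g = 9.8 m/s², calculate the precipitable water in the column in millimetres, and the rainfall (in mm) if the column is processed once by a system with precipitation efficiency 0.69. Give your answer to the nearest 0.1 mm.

Precipitable water is the column-integrated vapour mass per unit area: PW = (1/g) Σ q̄ Δp, with q in kg/kg and Δp in Pa (1 kg/m² of water = 1 mm).
Layer 1020–880 hPa: Δp = 140 hPa = 14000 Pa, q̄ = 0.016 kg/kg → 0.016 × 14000 / 9.8 = 22.86 mm
Layer 880–750 hPa: Δp = 130 hPa = 13000 Pa, q̄ = 0.011 kg/kg → 0.011 × 13000 / 9.8 = 14.59 mm
Layer 750–500 hPa: Δp = 250 hPa = 25000 Pa, q̄ = 0.0035 kg/kg → 0.0035 × 25000 / 9.8 = 8.93 mm
Layer 500–200 hPa: Δp = 300 hPa = 30000 Pa, q̄ = 0.0018 kg/kg → 0.0018 × 30000 / 9.8 = 5.51 mm
PW = 22.86 + 14.59 + 8.93 + 5.51 = 51.89 ≈ 51.9 mm.
Rainfall = ε × PW = 0.69 × 51.9 = 35.8 mm.

PW ≈ 51.9 mm; rainfall ≈ 35.8 mm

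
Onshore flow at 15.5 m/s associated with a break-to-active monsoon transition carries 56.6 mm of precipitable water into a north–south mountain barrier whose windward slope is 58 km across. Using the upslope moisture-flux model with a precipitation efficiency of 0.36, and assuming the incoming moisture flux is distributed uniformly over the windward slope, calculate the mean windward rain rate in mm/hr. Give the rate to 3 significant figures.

R ≈ 19.6 mm/hr

Incoming column moisture flux per unit ridge length: F = V × PW = 15.5 × 56.6 = 877.3 mm·m/s.
Spread over the 58 km slope with efficiency ε = 0.36: R = ε·F/W = 0.36 × 877.3 / 58000 m = 5.445e-03 mm/s.
R = 5.445e-03 × 3600 = 19.6 mm/hr.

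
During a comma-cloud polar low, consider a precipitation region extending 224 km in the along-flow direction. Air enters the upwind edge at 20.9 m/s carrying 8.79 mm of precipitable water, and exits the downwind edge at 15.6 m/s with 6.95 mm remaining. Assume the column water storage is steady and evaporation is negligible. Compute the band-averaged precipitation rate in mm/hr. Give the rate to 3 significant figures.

Column moisture flux per unit crosswind length is F = V × PW.
Inflow: F_in = 20.9 × 8.79 = 183.711 mm·m/s
Outflow: F_out = 15.6 × 6.95 = 108.42 mm·m/s
Steady-state rate R = (F_in − F_out)/L = (183.711 − 108.42) / 224000 m = 3.361e-04 mm/s.
R = 3.361e-04 × 3600 = 1.21 mm/hr.

R ≈ 1.21 mm/hr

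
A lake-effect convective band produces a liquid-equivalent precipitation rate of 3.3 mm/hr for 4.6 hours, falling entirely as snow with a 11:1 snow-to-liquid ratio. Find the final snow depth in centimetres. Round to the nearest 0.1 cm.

snow depth ≈ 16.7 cm

Liquid-equivalent depth = 3.3 × 4.6 = 15.18 mm.
Snow depth = 15.18 mm × 11 = 166.98 mm = 16.7 cm.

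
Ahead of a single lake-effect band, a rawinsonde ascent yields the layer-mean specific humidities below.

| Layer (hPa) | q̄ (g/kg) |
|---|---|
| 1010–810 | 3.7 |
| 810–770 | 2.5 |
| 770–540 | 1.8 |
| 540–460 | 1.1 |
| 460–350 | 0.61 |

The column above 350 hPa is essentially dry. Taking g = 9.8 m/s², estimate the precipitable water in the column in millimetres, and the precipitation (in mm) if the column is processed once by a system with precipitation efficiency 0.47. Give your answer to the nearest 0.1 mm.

PW ≈ 14.4 mm; precipitation ≈ 6.8 mm

Precipitable water is the column-integrated vapour mass per unit area: PW = (1/g) Σ q̄ Δp, with q in kg/kg and Δp in Pa (1 kg/m² of water = 1 mm).
Layer 1010–810 hPa: Δp = 200 hPa = 20000 Pa, q̄ = 0.0037 kg/kg → 0.0037 × 20000 / 9.8 = 7.55 mm
Layer 810–770 hPa: Δp = 40 hPa = 4000 Pa, q̄ = 0.0025 kg/kg → 0.0025 × 4000 / 9.8 = 1.02 mm
Layer 770–540 hPa: Δp = 230 hPa = 23000 Pa, q̄ = 0.0018 kg/kg → 0.0018 × 23000 / 9.8 = 4.22 mm
Layer 540–460 hPa: Δp = 80 hPa = 8000 Pa, q̄ = 0.0011 kg/kg → 0.0011 × 8000 / 9.8 = 0.90 mm
Layer 460–350 hPa: Δp = 110 hPa = 11000 Pa, q̄ = 0.00061 kg/kg → 0.00061 × 11000 / 9.8 = 0.68 mm
PW = 7.55 + 1.02 + 4.22 + 0.90 + 0.68 = 14.37 ≈ 14.4 mm.
Precipitation = ε × PW = 0.47 × 14.4 = 6.8 mm.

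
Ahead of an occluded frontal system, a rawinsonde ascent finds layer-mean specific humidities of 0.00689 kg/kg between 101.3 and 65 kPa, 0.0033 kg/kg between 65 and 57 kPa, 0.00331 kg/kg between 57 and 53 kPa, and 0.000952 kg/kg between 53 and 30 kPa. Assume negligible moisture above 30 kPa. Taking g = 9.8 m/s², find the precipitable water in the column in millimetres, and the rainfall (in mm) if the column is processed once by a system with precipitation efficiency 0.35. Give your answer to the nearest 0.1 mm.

Precipitable water is the column-integrated vapour mass per unit area: PW = (1/g) Σ q̄ Δp, with q in kg/kg and Δp in Pa (1 kg/m² of water = 1 mm).
Layer 101.3–65 kPa: Δp = 363 hPa = 36300 Pa, q̄ = 0.00689 kg/kg → 0.00689 × 36300 / 9.8 = 25.52 mm
Layer 65–57 kPa: Δp = 80 hPa = 8000 Pa, q̄ = 0.0033 kg/kg → 0.0033 × 8000 / 9.8 = 2.69 mm
Layer 57–53 kPa: Δp = 40 hPa = 4000 Pa, q̄ = 0.00331 kg/kg → 0.00331 × 4000 / 9.8 = 1.35 mm
Layer 53–30 kPa: Δp = 230 hPa = 23000 Pa, q̄ = 0.000952 kg/kg → 0.000952 × 23000 / 9.8 = 2.23 mm
PW = 25.52 + 2.69 + 1.35 + 2.23 = 31.79 ≈ 31.8 mm.
Rainfall = ε × PW = 0.35 × 31.8 = 11.1 mm.

PW ≈ 31.8 mm; rainfall ≈ 11.1 mm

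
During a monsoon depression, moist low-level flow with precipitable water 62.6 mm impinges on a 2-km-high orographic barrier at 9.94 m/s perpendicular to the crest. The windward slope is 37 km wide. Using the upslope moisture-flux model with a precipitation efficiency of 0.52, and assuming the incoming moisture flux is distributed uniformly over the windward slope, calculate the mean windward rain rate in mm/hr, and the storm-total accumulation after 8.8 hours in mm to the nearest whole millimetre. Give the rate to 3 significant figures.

R ≈ 31.5 mm/hr; total ≈ 277 mm

Incoming column moisture flux per unit ridge length: F = V × PW = 9.94 × 62.6 = 622.244 mm·m/s.
Spread over the 37 km slope with efficiency ε = 0.52: R = ε·F/W = 0.52 × 622.244 / 37000 m = 8.745e-03 mm/s.
R = 8.745e-03 × 3600 = 31.5 mm/hr.
Over 8.8 h: total = 31.5 × 8.8 = 277.2 ≈ 277 mm.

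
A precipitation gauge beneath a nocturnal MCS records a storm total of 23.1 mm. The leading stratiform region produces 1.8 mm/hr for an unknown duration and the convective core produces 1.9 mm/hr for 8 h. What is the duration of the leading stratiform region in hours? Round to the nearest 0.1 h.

Known phases: 1.9 × 8 = 15.2 mm.
Remaining depth = 23.1 − 15.2 = 7.9 mm.
Duration = 7.9 / 1.8 = 4.4 h.

duration ≈ 4.4 h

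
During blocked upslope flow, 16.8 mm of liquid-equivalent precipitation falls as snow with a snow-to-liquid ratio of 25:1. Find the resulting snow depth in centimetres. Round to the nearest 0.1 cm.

Snow depth = liquid × ratio = 16.8 mm × 25 = 420 mm = 42.0 cm.

snow depth ≈ 42.0 cm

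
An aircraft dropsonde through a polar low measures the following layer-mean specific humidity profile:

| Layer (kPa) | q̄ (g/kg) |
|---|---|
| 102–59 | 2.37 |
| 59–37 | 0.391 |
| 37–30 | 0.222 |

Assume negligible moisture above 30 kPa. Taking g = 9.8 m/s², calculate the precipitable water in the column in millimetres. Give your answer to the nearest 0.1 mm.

Precipitable water is the column-integrated vapour mass per unit area: PW = (1/g) Σ q̄ Δp, with q in kg/kg and Δp in Pa (1 kg/m² of water = 1 mm).
Layer 102–59 kPa: Δp = 430 hPa = 43000 Pa, q̄ = 0.00237 kg/kg → 0.00237 × 43000 / 9.8 = 10.40 mm
Layer 59–37 kPa: Δp = 220 hPa = 22000 Pa, q̄ = 0.000391 kg/kg → 0.000391 × 22000 / 9.8 = 0.88 mm
Layer 37–30 kPa: Δp = 70 hPa = 7000 Pa, q̄ = 0.000222 kg/kg → 0.000222 × 7000 / 9.8 = 0.16 mm
PW = 10.40 + 0.88 + 0.16 = 11.44 ≈ 11.4 mm.

PW ≈ 11.4 mm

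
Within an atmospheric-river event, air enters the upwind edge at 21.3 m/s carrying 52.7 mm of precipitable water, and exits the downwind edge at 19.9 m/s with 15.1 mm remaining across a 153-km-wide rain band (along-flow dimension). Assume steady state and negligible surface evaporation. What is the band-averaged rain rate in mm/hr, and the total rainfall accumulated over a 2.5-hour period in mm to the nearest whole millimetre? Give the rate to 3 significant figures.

R ≈ 19.3 mm/hr; total ≈ 48 mm

Column moisture flux per unit crosswind length is F = V × PW.
Inflow: F_in = 21.3 × 52.7 = 1122.51 mm·m/s
Outflow: F_out = 19.9 × 15.1 = 300.49 mm·m/s
Steady-state rate R = (F_in − F_out)/L = (1122.51 − 300.49) / 153000 m = 5.373e-03 mm/s.
R = 5.373e-03 × 3600 = 19.3 mm/hr.
Over 2.5 h: total = 19.3 × 2.5 = 48.25 ≈ 48 mm.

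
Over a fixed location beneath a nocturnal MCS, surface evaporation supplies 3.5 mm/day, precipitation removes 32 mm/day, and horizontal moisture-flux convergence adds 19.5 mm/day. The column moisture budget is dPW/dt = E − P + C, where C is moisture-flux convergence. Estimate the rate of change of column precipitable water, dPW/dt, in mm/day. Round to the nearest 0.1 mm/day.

dPW/dt = E − P + C = 3.5 − 32 + (19.5) = -9.0 mm/day.

dPW/dt ≈ -9.0 mm/day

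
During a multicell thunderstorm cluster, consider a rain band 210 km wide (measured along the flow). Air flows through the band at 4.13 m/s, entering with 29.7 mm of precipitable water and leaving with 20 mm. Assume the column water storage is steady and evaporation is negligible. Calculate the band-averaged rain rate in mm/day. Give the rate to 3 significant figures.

R ≈ 16.5 mm/day

Column moisture flux per unit crosswind length is F = V × PW.
Inflow: F_in = 4.13 × 29.7 = 122.661 mm·m/s
Outflow: F_out = 4.13 × 20 = 82.6 mm·m/s
Steady-state rate R = (F_in − F_out)/L = (122.661 − 82.6) / 210000 m = 1.908e-04 mm/s.
R = 1.908e-04 × 3600 × 24 = 16.5 mm/day.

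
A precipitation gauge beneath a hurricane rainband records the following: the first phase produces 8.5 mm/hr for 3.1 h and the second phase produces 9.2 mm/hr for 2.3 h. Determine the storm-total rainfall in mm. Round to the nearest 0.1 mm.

Total = Σ Rᵢ Δtᵢ = 8.5 × 3.1 + 9.2 × 2.3
      = 26.35 + 21.16 = 47.5 mm.

total ≈ 47.5 mm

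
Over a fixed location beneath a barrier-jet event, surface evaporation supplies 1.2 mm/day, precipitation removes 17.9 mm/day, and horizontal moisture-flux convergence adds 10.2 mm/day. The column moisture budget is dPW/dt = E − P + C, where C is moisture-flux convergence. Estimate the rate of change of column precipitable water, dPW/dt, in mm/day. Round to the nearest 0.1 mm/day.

dPW/dt = E − P + C = 1.2 − 17.9 + (10.2) = -6.5 mm/day.

dPW/dt ≈ -6.5 mm/day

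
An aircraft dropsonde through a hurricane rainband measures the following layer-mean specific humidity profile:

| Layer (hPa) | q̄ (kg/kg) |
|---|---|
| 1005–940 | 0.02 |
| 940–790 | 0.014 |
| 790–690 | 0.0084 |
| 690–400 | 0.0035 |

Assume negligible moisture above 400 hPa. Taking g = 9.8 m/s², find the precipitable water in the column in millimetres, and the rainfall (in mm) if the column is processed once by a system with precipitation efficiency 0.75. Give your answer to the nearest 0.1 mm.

PW ≈ 53.6 mm; rainfall ≈ 40.2 mm

Precipitable water is the column-integrated vapour mass per unit area: PW = (1/g) Σ q̄ Δp, with q in kg/kg and Δp in Pa (1 kg/m² of water = 1 mm).
Layer 1005–940 hPa: Δp = 65 hPa = 6500 Pa, q̄ = 0.02 kg/kg → 0.02 × 6500 / 9.8 = 13.27 mm
Layer 940–790 hPa: Δp = 150 hPa = 15000 Pa, q̄ = 0.014 kg/kg → 0.014 × 15000 / 9.8 = 21.43 mm
Layer 790–690 hPa: Δp = 100 hPa = 10000 Pa, q̄ = 0.0084 kg/kg → 0.0084 × 10000 / 9.8 = 8.57 mm
Layer 690–400 hPa: Δp = 290 hPa = 29000 Pa, q̄ = 0.0035 kg/kg → 0.0035 × 29000 / 9.8 = 10.36 mm
PW = 13.27 + 21.43 + 8.57 + 10.36 = 53.63 ≈ 53.6 mm.
Rainfall = ε × PW = 0.75 × 53.6 = 40.2 mm.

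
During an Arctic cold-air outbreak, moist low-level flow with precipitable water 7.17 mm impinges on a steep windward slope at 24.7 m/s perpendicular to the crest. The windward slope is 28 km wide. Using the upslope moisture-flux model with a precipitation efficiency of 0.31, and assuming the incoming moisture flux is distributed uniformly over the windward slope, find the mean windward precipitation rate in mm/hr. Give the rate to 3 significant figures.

Incoming column moisture flux per unit ridge length: F = V × PW = 24.7 × 7.17 = 177.099 mm·m/s.
Spread over the 28 km slope with efficiency ε = 0.31: R = ε·F/W = 0.31 × 177.099 / 28000 m = 1.961e-03 mm/s.
R = 1.961e-03 × 3600 = 7.06 mm/hr.

R ≈ 7.06 mm/hr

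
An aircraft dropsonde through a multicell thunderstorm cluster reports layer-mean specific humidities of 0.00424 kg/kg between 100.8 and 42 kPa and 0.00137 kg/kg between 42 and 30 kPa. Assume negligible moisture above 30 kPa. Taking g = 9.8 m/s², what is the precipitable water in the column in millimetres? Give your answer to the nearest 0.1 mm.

PW ≈ 27.1 mm

Precipitable water is the column-integrated vapour mass per unit area: PW = (1/g) Σ q̄ Δp, with q in kg/kg and Δp in Pa (1 kg/m² of water = 1 mm).
Layer 100.8–42 kPa: Δp = 588 hPa = 58800 Pa, q̄ = 0.00424 kg/kg → 0.00424 × 58800 / 9.8 = 25.44 mm
Layer 42–30 kPa: Δp = 120 hPa = 12000 Pa, q̄ = 0.00137 kg/kg → 0.00137 × 12000 / 9.8 = 1.68 mm
PW = 25.44 + 1.68 = 27.12 ≈ 27.1 mm.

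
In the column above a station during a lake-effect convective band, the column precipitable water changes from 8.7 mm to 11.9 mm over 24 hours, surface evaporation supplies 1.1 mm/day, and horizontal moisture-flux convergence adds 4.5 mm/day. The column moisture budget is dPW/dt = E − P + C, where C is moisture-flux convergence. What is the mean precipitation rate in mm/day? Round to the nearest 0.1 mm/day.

P ≈ 2.4 mm/day

dPW/dt = (11.9 − 8.7) mm / (24/24 day) = +3.200 mm/day.
P = E + C − dPW/dt = 1.1 + (4.5) − (+3.200) = 2.4 mm/day.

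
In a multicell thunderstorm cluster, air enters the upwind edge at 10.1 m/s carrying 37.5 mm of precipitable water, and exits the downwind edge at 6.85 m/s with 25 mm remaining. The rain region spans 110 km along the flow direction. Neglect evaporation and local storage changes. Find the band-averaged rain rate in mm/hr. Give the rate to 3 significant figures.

Column moisture flux per unit crosswind length is F = V × PW.
Inflow: F_in = 10.1 × 37.5 = 378.75 mm·m/s
Outflow: F_out = 6.85 × 25 = 171.25 mm·m/s
Steady-state rate R = (F_in − F_out)/L = (378.75 − 171.25) / 110000 m = 1.886e-03 mm/s.
R = 1.886e-03 × 3600 = 6.79 mm/hr.

R ≈ 6.79 mm/hr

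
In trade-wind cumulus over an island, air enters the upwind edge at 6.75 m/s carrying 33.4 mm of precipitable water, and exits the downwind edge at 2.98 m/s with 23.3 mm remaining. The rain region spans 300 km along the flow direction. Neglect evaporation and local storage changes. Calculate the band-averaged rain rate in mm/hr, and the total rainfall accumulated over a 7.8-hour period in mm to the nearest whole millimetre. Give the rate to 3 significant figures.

Column moisture flux per unit crosswind length is F = V × PW.
Inflow: F_in = 6.75 × 33.4 = 225.45 mm·m/s
Outflow: F_out = 2.98 × 23.3 = 69.434 mm·m/s
Steady-state rate R = (F_in − F_out)/L = (225.45 − 69.434) / 300000 m = 5.201e-04 mm/s.
R = 5.201e-04 × 3600 = 1.87 mm/hr.
Over 7.8 h: total = 1.87 × 7.8 = 14.586 ≈ 15 mm.

R ≈ 1.87 mm/hr; total ≈ 15 mm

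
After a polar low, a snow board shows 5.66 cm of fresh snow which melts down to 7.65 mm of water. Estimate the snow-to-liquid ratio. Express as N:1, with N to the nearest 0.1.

ratio ≈ 7.4

Ratio = snow depth / SWE = 56.6 mm / 7.65 mm = 7.4, i.e. 7.4:1.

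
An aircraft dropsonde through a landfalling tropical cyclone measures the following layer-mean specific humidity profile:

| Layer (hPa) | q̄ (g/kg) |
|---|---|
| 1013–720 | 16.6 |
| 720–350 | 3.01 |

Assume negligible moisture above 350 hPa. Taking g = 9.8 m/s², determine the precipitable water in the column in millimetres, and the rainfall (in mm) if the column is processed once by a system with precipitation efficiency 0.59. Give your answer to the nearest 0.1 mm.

PW ≈ 61.0 mm; rainfall ≈ 36.0 mm

Precipitable water is the column-integrated vapour mass per unit area: PW = (1/g) Σ q̄ Δp, with q in kg/kg and Δp in Pa (1 kg/m² of water = 1 mm).
Layer 1013–720 hPa: Δp = 293 hPa = 29300 Pa, q̄ = 0.0166 kg/kg → 0.0166 × 29300 / 9.8 = 49.63 mm
Layer 720–350 hPa: Δp = 370 hPa = 37000 Pa, q̄ = 0.00301 kg/kg → 0.00301 × 37000 / 9.8 = 11.36 mm
PW = 49.63 + 11.36 = 60.99 ≈ 61.0 mm.
Rainfall = ε × PW = 0.59 × 61.0 = 36.0 mm.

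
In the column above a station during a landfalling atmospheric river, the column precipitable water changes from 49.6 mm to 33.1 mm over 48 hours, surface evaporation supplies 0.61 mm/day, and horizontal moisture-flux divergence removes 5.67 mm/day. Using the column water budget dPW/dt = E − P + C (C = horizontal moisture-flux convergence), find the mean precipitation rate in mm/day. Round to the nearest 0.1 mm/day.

P ≈ 3.2 mm/day

dPW/dt = (33.1 − 49.6) mm / (48/24 day) = -8.250 mm/day.
P = E + C − dPW/dt = 0.61 + (-5.67) − (-8.250) = 3.2 mm/day.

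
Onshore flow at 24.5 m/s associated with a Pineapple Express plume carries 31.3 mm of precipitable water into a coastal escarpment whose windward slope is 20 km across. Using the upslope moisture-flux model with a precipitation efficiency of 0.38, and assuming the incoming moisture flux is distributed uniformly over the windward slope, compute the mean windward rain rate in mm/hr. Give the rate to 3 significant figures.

R ≈ 52.5 mm/hr

Incoming column moisture flux per unit ridge length: F = V × PW = 24.5 × 31.3 = 766.85 mm·m/s.
Spread over the 20 km slope with efficiency ε = 0.38: R = ε·F/W = 0.38 × 766.85 / 20000 m = 1.457e-02 mm/s.
R = 1.457e-02 × 3600 = 52.5 mm/hr.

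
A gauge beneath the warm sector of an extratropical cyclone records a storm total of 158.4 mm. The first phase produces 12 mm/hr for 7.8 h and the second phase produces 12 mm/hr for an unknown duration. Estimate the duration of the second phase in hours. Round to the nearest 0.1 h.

Known phases: 12 × 7.8 = 93.6 mm.
Remaining depth = 158.4 − 93.6 = 64.8 mm.
Duration = 64.8 / 12 = 5.4 h.

duration ≈ 5.4 h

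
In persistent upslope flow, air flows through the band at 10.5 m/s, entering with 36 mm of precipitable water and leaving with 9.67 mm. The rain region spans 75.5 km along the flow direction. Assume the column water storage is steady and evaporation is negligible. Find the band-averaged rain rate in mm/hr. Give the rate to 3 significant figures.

R ≈ 13.2 mm/hr

Column moisture flux per unit crosswind length is F = V × PW.
Inflow: F_in = 10.5 × 36 = 378 mm·m/s
Outflow: F_out = 10.5 × 9.67 = 101.535 mm·m/s
Steady-state rate R = (F_in − F_out)/L = (378 − 101.535) / 75500 m = 3.662e-03 mm/s.
R = 3.662e-03 × 3600 = 13.2 mm/hr.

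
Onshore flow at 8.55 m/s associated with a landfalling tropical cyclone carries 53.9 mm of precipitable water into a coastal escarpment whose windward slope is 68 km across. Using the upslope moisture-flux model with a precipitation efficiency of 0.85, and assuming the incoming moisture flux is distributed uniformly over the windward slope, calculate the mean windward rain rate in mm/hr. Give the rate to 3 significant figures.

Incoming column moisture flux per unit ridge length: F = V × PW = 8.55 × 53.9 = 460.845 mm·m/s.
Spread over the 68 km slope with efficiency ε = 0.85: R = ε·F/W = 0.85 × 460.845 / 68000 m = 5.761e-03 mm/s.
R = 5.761e-03 × 3600 = 20.7 mm/hr.

R ≈ 20.7 mm/hr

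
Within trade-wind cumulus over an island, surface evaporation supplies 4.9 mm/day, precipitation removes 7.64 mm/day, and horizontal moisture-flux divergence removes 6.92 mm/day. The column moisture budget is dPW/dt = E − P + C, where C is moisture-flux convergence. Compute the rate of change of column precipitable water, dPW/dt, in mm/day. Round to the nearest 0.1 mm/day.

dPW/dt = E − P + C = 4.9 − 7.64 + (-6.92) = -9.7 mm/day.

dPW/dt ≈ -9.7 mm/day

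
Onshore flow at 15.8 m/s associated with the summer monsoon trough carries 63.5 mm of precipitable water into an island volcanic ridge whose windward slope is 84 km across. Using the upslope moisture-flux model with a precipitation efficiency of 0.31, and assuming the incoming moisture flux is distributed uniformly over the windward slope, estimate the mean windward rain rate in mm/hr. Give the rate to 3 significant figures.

R ≈ 13.3 mm/hr

Incoming column moisture flux per unit ridge length: F = V × PW = 15.8 × 63.5 = 1003.3 mm·m/s.
Spread over the 84 km slope with efficiency ε = 0.31: R = ε·F/W = 0.31 × 1003.3 / 84000 m = 3.703e-03 mm/s.
R = 3.703e-03 × 3600 = 13.3 mm/hr.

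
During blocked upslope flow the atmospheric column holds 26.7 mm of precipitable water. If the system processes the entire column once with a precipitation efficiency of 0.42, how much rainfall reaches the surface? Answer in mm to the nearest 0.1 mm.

rainfall ≈ 11.2 mm

Rainfall = ε × PW = 0.42 × 26.7 = 11.2 mm.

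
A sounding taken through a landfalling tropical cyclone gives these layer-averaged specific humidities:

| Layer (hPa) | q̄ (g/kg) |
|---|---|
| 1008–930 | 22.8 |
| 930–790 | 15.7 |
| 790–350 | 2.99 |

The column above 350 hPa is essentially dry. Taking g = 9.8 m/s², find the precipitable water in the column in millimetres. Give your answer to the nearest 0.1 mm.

Precipitable water is the column-integrated vapour mass per unit area: PW = (1/g) Σ q̄ Δp, with q in kg/kg and Δp in Pa (1 kg/m² of water = 1 mm).
Layer 1008–930 hPa: Δp = 78 hPa = 7800 Pa, q̄ = 0.0228 kg/kg → 0.0228 × 7800 / 9.8 = 18.15 mm
Layer 930–790 hPa: Δp = 140 hPa = 14000 Pa, q̄ = 0.0157 kg/kg → 0.0157 × 14000 / 9.8 = 22.43 mm
Layer 790–350 hPa: Δp = 440 hPa = 44000 Pa, q̄ = 0.00299 kg/kg → 0.00299 × 44000 / 9.8 = 13.42 mm
PW = 18.15 + 22.43 + 13.42 = 54.00 ≈ 54.0 mm.

PW ≈ 54.0 mm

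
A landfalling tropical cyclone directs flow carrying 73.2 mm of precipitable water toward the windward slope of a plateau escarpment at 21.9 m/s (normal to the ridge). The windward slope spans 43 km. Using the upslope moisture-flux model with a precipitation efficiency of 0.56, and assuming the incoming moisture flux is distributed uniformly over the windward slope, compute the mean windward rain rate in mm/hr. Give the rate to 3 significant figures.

Incoming column moisture flux per unit ridge length: F = V × PW = 21.9 × 73.2 = 1603.08 mm·m/s.
Spread over the 43 km slope with efficiency ε = 0.56: R = ε·F/W = 0.56 × 1603.08 / 43000 m = 2.088e-02 mm/s.
R = 2.088e-02 × 3600 = 75.2 mm/hr.

R ≈ 75.2 mm/hr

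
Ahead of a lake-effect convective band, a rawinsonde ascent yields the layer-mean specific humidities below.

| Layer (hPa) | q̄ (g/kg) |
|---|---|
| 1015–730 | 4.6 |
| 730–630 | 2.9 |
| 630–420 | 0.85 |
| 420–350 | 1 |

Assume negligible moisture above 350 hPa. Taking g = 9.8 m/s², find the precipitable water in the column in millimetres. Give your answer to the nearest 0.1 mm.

Precipitable water is the column-integrated vapour mass per unit area: PW = (1/g) Σ q̄ Δp, with q in kg/kg and Δp in Pa (1 kg/m² of water = 1 mm).
Layer 1015–730 hPa: Δp = 285 hPa = 28500 Pa, q̄ = 0.0046 kg/kg → 0.0046 × 28500 / 9.8 = 13.38 mm
Layer 730–630 hPa: Δp = 100 hPa = 10000 Pa, q̄ = 0.0029 kg/kg → 0.0029 × 10000 / 9.8 = 2.96 mm
Layer 630–420 hPa: Δp = 210 hPa = 21000 Pa, q̄ = 0.00085 kg/kg → 0.00085 × 21000 / 9.8 = 1.82 mm
Layer 420–350 hPa: Δp = 70 hPa = 7000 Pa, q̄ = 0.001 kg/kg → 0.001 × 7000 / 9.8 = 0.71 mm
PW = 13.38 + 2.96 + 1.82 + 0.71 = 18.87 ≈ 18.9 mm.

PW ≈ 18.9 mm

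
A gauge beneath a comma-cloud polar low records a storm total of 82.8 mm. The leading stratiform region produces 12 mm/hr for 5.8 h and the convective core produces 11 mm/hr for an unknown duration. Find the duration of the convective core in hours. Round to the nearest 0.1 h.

duration ≈ 1.2 h

Known phases: 12 × 5.8 = 69.6 mm.
Remaining depth = 82.8 − 69.6 = 13.2 mm.
Duration = 13.2 / 11 = 1.2 h.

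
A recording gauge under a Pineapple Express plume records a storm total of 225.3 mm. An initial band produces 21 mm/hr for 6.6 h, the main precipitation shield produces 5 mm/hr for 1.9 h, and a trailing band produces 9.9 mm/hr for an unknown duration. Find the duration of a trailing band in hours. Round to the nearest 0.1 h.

Known phases: 21 × 6.6 + 5 × 1.9 = 138.6 + 9.5 = 148.1 mm.
Remaining depth = 225.3 − 148.1 = 77.2 mm.
Duration = 77.2 / 9.9 = 7.8 h.

duration ≈ 7.8 h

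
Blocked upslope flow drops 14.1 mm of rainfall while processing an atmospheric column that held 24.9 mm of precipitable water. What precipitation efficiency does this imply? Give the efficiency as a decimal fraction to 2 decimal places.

ε ≈ 0.57

ε = rainfall / PW = 14.1 / 24.9 = 0.57.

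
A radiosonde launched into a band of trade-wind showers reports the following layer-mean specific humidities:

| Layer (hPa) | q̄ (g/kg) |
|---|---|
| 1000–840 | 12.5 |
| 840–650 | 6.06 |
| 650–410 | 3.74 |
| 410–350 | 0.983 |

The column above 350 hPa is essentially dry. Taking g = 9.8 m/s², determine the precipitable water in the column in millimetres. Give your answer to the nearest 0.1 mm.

PW ≈ 41.9 mm

Precipitable water is the column-integrated vapour mass per unit area: PW = (1/g) Σ q̄ Δp, with q in kg/kg and Δp in Pa (1 kg/m² of water = 1 mm).
Layer 1000–840 hPa: Δp = 160 hPa = 16000 Pa, q̄ = 0.0125 kg/kg → 0.0125 × 16000 / 9.8 = 20.41 mm
Layer 840–650 hPa: Δp = 190 hPa = 19000 Pa, q̄ = 0.00606 kg/kg → 0.00606 × 19000 / 9.8 = 11.75 mm
Layer 650–410 hPa: Δp = 240 hPa = 24000 Pa, q̄ = 0.00374 kg/kg → 0.00374 × 24000 / 9.8 = 9.16 mm
Layer 410–350 hPa: Δp = 60 hPa = 6000 Pa, q̄ = 0.000983 kg/kg → 0.000983 × 6000 / 9.8 = 0.60 mm
PW = 20.41 + 11.75 + 9.16 + 0.60 = 41.92 ≈ 41.9 mm.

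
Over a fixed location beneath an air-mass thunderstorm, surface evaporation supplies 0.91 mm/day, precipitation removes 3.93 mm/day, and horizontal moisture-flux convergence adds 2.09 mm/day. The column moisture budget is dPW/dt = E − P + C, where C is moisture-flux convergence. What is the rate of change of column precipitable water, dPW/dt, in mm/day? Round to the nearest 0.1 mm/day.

dPW/dt ≈ -0.9 mm/day

dPW/dt = E − P + C = 0.91 − 3.93 + (2.09) = -0.9 mm/day.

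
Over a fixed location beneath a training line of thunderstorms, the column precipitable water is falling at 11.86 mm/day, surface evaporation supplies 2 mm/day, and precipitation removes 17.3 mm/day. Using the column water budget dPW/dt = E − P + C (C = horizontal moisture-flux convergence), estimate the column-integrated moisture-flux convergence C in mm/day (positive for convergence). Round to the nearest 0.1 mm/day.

dPW/dt = -11.86 mm/day.
C = dPW/dt − E + P = (-11.86) − 2 + 17.3 = 3.4 mm/day.

C ≈ 3.4 mm/day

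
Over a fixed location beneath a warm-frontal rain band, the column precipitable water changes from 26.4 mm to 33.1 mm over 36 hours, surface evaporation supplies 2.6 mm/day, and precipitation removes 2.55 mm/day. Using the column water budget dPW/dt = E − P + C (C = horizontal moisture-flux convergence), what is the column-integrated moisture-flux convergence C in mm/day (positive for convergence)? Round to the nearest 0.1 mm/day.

C ≈ 4.4 mm/day

dPW/dt = (33.1 − 26.4) mm / (36/24 day) = +4.467 mm/day.
C = dPW/dt − E + P = (+4.467) − 2.6 + 2.55 = 4.4 mm/day.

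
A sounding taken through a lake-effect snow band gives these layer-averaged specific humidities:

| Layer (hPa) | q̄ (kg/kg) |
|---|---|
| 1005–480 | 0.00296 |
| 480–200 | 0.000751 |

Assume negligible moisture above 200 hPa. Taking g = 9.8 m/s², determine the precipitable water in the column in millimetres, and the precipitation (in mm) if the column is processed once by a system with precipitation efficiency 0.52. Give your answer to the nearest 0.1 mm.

PW ≈ 18.0 mm; precipitation ≈ 9.4 mm

Precipitable water is the column-integrated vapour mass per unit area: PW = (1/g) Σ q̄ Δp, with q in kg/kg and Δp in Pa (1 kg/m² of water = 1 mm).
Layer 1005–480 hPa: Δp = 525 hPa = 52500 Pa, q̄ = 0.00296 kg/kg → 0.00296 × 52500 / 9.8 = 15.86 mm
Layer 480–200 hPa: Δp = 280 hPa = 28000 Pa, q̄ = 0.000751 kg/kg → 0.000751 × 28000 / 9.8 = 2.15 mm
PW = 15.86 + 2.15 = 18.01 ≈ 18.0 mm.
Precipitation = ε × PW = 0.52 × 18.0 = 9.4 mm.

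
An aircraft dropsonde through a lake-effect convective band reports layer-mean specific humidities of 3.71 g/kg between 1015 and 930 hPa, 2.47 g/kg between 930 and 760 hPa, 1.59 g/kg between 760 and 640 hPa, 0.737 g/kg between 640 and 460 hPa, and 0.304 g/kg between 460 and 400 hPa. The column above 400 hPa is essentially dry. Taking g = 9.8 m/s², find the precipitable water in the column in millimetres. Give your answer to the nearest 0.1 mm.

PW ≈ 11.0 mm

Precipitable water is the column-integrated vapour mass per unit area: PW = (1/g) Σ q̄ Δp, with q in kg/kg and Δp in Pa (1 kg/m² of water = 1 mm).
Layer 1015–930 hPa: Δp = 85 hPa = 8500 Pa, q̄ = 0.00371 kg/kg → 0.00371 × 8500 / 9.8 = 3.22 mm
Layer 930–760 hPa: Δp = 170 hPa = 17000 Pa, q̄ = 0.00247 kg/kg → 0.00247 × 17000 / 9.8 = 4.28 mm
Layer 760–640 hPa: Δp = 120 hPa = 12000 Pa, q̄ = 0.00159 kg/kg → 0.00159 × 12000 / 9.8 = 1.95 mm
Layer 640–460 hPa: Δp = 180 hPa = 18000 Pa, q̄ = 0.000737 kg/kg → 0.000737 × 18000 / 9.8 = 1.35 mm
Layer 460–400 hPa: Δp = 60 hPa = 6000 Pa, q̄ = 0.000304 kg/kg → 0.000304 × 6000 / 9.8 = 0.19 mm
PW = 3.22 + 4.28 + 1.95 + 1.35 + 0.19 = 10.99 ≈ 11.0 mm.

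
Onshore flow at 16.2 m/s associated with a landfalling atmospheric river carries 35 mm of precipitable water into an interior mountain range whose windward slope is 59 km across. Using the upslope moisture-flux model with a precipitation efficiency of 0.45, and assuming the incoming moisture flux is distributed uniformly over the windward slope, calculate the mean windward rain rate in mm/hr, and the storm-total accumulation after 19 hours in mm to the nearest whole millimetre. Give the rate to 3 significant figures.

R ≈ 15.6 mm/hr; total ≈ 296 mm

Incoming column moisture flux per unit ridge length: F = V × PW = 16.2 × 35 = 567 mm·m/s.
Spread over the 59 km slope with efficiency ε = 0.45: R = ε·F/W = 0.45 × 567 / 59000 m = 4.325e-03 mm/s.
R = 4.325e-03 × 3600 = 15.6 mm/hr.
Over 19 h: total = 15.6 × 19 = 296.4 ≈ 296 mm.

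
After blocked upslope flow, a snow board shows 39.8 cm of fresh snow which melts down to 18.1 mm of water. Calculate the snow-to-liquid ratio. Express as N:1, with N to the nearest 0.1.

ratio ≈ 22.0

Ratio = snow depth / SWE = 398 mm / 18.1 mm = 22.0, i.e. 22.0:1.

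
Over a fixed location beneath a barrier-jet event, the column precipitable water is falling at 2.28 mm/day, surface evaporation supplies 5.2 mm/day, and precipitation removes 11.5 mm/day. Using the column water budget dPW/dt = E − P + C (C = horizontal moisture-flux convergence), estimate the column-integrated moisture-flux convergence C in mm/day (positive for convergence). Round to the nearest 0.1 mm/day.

dPW/dt = -2.28 mm/day.
C = dPW/dt − E + P = (-2.28) − 5.2 + 11.5 = 4.0 mm/day.

C ≈ 4.0 mm/day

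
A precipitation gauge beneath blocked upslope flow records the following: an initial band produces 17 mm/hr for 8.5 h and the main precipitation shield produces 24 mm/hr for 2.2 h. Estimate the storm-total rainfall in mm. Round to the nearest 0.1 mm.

Total = Σ Rᵢ Δtᵢ = 17 × 8.5 + 24 × 2.2
      = 144.5 + 52.8 = 197.3 mm.

total ≈ 197.3 mm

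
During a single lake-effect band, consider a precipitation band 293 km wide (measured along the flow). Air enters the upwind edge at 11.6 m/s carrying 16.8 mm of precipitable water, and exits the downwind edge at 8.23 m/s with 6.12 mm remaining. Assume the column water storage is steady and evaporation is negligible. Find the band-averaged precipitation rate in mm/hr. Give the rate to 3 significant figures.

Column moisture flux per unit crosswind length is F = V × PW.
Inflow: F_in = 11.6 × 16.8 = 194.88 mm·m/s
Outflow: F_out = 8.23 × 6.12 = 50.3676 mm·m/s
Steady-state rate R = (F_in − F_out)/L = (194.88 − 50.3676) / 293000 m = 4.932e-04 mm/s.
R = 4.932e-04 × 3600 = 1.78 mm/hr.

R ≈ 1.78 mm/hr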